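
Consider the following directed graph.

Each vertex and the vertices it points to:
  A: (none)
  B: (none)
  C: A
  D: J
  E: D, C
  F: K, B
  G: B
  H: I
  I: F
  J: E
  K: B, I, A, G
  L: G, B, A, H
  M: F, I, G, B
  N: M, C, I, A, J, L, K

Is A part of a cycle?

No

A lies on a cycle iff there is a path from A back to itself.
Exploring from A, it never reaches itself; equivalently, its strongly connected component is a singleton.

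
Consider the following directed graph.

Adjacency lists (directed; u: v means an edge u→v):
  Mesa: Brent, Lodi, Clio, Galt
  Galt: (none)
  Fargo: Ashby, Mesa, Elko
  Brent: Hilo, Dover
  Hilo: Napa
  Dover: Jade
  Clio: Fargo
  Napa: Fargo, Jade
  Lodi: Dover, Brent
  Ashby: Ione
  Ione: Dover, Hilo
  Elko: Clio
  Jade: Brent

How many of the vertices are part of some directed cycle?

A vertex is on a directed cycle iff it belongs to a strongly connected component of size ≥ 2 (or has a self-loop).
The vertices on cycles are {Clio, Elko, Hilo, Ione, Jade, Lodi, Mesa, Napa, Ashby, Brent, Dover, Fargo} — 12 in total.

12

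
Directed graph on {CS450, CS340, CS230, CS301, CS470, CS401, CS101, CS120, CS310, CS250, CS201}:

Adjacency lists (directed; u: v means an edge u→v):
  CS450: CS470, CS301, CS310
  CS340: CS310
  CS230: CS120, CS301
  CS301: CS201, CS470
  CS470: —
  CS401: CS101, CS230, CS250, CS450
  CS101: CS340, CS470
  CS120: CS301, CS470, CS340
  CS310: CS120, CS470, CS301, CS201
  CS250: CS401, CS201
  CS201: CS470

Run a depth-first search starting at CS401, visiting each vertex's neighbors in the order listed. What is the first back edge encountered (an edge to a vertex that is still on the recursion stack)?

DFS from CS401 (visiting each vertex's neighbors in the order listed); mark gray on enter, black on exit:
CS401 gray
  CS101 gray
    CS340 gray
      CS310 gray
        CS120 gray
          CS301 gray
            CS201 gray
              CS470 gray
              CS470 black
            CS201 black
            CS301→CS470: CS470 black — skip
          CS301 black
          CS120→CS470: CS470 black — skip
          CS120→CS340: CS340 is gray → back edge
First back edge: CS120 → CS340.

CS120->CS340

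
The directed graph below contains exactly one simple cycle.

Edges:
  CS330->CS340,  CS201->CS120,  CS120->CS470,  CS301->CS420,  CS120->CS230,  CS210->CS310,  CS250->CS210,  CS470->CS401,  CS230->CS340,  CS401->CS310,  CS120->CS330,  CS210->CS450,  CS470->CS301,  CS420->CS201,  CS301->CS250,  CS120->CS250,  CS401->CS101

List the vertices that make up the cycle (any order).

CS120, CS201, CS301, CS420, CS470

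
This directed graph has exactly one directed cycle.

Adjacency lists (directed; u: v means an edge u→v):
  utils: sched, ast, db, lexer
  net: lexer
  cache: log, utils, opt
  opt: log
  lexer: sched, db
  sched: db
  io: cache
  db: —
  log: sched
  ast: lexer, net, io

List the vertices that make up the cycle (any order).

io, ast, cache, utils

DFS with gray/black marking from cache:
cache gray
  log gray
    sched gray
      db gray
      db black
    sched black
  log black
  utils gray
    utils→sched: sched black — skip
    ast gray
      lexer gray
        lexer→sched: sched black — skip
        lexer→db: db black — skip
      lexer black
      net gray
        net→lexer: lexer black — skip
      net black
      io gray
        io→cache: cache is gray → back edge
Back edge closes the cycle cache → utils → ast → io → cache; its vertices are {io, ast, cache, utils}.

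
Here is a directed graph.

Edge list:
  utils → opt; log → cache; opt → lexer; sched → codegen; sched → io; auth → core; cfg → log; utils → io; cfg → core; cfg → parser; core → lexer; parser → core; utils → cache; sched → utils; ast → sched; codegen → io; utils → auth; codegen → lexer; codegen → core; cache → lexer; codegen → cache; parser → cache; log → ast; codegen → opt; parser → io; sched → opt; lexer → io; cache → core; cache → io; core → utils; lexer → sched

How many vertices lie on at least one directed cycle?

8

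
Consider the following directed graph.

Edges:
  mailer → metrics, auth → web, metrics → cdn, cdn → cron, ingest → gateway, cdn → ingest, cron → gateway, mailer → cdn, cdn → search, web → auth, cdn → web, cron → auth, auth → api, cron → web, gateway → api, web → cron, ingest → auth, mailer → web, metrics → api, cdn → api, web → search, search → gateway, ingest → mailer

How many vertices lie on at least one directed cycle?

7

A vertex is on a directed cycle iff it belongs to a strongly connected component of size ≥ 2 (or has a self-loop).
The vertices on cycles are {cdn, web, auth, cron, ingest, mailer, metrics} — 7 in total.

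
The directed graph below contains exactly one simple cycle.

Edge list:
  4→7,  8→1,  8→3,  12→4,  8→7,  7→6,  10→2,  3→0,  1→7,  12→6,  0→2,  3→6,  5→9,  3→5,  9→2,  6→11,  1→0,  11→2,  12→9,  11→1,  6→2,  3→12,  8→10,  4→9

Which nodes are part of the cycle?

1, 6, 7, 11

DFS with gray/black marking from 6:
6 gray
  11 gray
    2 gray
    2 black
    1 gray
      0 gray
        0→2: 2 black — skip
      0 black
      7 gray
        7→6: 6 is gray → back edge
Back edge closes the cycle 6 → 11 → 1 → 7 → 6; its vertices are {1, 6, 7, 11}.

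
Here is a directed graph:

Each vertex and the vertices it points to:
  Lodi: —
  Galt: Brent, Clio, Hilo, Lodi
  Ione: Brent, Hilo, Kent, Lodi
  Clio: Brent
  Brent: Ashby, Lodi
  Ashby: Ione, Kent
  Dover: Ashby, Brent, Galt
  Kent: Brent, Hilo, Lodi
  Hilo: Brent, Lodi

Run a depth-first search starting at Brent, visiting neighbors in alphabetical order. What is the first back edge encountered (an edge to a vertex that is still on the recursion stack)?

DFS from Brent (visiting neighbors in alphabetical order); mark gray on enter, black on exit:
Brent gray
  Ashby gray
    Ione gray
      Ione→Brent: Brent is gray → back edge
First back edge: Ione → Brent.

Ione→Brent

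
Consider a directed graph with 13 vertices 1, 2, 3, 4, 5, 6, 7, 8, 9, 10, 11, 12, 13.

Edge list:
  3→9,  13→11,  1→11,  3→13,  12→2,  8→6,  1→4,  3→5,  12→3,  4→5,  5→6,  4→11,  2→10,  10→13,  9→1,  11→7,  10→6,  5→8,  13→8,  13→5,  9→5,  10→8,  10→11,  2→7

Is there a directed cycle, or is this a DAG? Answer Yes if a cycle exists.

DFS with white/gray/black marking, starting from 7:
7 gray
7 black
1 gray
  4 gray
    5 gray
      8 gray
        6 gray
        6 black
      8 black
      5→6: 6 black — skip
    5 black
    11 gray
      11→7: 7 black — skip
    11 black
  4 black
  1→11: 11 black — skip
1 black
2 gray
  10 gray
    13 gray
      13→11: 11 black — skip
      13→5: 5 black — skip
      13→8: 8 black — skip
    13 black
    10→11: 11 black — skip
    10→8: 8 black — skip
    10→6: 6 black — skip
  10 black
  2→7: 7 black — skip
2 black
3 gray
  9 gray
    9→5: 5 black — skip
    9→1: 1 black — skip
  9 black
  3→13: 13 black — skip
  3→5: 5 black — skip
3 black
12 gray
  12→3: 3 black — skip
  12→2: 2 black — skip
12 black
Every edge goes to a white or black vertex — no back edge, so the graph is acyclic.

No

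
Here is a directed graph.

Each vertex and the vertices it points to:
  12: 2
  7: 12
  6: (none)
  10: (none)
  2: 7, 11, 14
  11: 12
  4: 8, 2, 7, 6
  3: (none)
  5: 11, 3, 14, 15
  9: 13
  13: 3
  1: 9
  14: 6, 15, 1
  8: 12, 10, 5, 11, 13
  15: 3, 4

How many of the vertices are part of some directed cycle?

9

A vertex is on a directed cycle iff it belongs to a strongly connected component of size ≥ 2 (or has a self-loop).
The vertices on cycles are {2, 4, 5, 7, 8, 11, 12, 14, 15} — 9 in total.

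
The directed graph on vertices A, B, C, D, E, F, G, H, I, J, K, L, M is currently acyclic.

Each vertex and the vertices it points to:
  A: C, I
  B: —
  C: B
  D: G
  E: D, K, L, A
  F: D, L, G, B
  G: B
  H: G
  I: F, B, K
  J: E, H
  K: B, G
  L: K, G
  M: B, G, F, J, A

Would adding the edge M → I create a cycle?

No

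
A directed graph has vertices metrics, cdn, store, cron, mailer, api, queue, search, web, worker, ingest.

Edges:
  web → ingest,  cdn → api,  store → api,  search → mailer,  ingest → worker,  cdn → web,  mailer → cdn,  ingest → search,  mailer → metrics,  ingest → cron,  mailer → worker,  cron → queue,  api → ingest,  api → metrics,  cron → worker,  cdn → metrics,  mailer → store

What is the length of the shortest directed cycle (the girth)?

5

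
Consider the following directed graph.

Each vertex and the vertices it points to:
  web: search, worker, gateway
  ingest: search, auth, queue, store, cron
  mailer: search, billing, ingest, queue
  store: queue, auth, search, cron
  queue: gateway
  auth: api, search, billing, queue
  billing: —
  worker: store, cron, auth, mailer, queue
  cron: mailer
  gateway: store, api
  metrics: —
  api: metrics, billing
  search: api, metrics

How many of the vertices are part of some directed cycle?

7

A vertex is on a directed cycle iff it belongs to a strongly connected component of size ≥ 2 (or has a self-loop).
The vertices on cycles are {auth, cron, queue, store, ingest, mailer, gateway} — 7 in total.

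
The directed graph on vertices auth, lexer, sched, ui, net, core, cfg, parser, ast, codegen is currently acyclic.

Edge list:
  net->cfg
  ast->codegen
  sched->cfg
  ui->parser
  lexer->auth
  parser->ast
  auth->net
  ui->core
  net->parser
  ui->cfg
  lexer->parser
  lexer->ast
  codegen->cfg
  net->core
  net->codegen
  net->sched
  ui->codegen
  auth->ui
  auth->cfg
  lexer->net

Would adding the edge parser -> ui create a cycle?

Yes

Adding parser→ui creates a cycle iff ui can already reach parser.
Path from ui: ui → parser.
So ui → … → parser → ui is a cycle.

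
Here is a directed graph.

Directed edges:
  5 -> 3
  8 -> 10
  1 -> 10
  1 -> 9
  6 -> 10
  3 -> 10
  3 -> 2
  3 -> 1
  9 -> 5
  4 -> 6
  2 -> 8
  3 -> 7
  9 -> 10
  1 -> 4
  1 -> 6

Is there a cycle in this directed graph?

DFS with white/gray/black marking, starting from 8:
8 gray
  10 gray
  10 black
8 black
1 gray
  6 gray
    6→10: 10 black — skip
  6 black
  9 gray
    5 gray
      3 gray
        3→10: 10 black — skip
        3→1: 1 is gray → back edge
Back edge found, so a cycle exists: 1 → 9 → 5 → 3 → 1.

Yes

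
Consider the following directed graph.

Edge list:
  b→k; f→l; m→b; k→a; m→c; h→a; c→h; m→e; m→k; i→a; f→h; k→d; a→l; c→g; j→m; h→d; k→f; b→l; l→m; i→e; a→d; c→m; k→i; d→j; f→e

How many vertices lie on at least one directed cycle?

11

A vertex is on a directed cycle iff it belongs to a strongly connected component of size ≥ 2 (or has a self-loop).
The vertices on cycles are {a, b, c, d, f, h, i, j, k, l, m} — 11 in total.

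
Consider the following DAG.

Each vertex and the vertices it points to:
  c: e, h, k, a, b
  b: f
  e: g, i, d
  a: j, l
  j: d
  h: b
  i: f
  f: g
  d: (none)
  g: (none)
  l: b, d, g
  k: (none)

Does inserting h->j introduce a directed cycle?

Adding h→j creates a cycle iff j can already reach h.
Explore from j: no path reaches h. The graph stays acyclic.

No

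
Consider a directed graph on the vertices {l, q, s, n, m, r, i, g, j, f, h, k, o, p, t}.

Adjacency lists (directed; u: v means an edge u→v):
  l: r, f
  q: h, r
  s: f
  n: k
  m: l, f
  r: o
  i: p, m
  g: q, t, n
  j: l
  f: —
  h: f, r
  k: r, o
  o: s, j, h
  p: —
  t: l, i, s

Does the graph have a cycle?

DFS with white/gray/black marking, starting from g:
g gray
  q gray
    h gray
      f gray
      f black
      r gray
        o gray
          s gray
            s→f: f black — skip
          s black
          j gray
            l gray
              l→r: r is gray → back edge
Back edge found, so a cycle exists: r → o → j → l → r.

Yes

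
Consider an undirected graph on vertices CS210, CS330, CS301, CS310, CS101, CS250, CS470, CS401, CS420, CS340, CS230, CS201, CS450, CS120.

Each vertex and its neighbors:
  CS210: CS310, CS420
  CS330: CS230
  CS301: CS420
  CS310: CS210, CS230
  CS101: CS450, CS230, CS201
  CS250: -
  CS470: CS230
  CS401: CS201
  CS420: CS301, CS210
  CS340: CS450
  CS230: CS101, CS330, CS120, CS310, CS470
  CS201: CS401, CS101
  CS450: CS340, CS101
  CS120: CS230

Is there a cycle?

DFS, tracking each vertex's parent; an edge to a visited non-parent vertex closes a cycle.
Start from CS101:
visit CS101 (parent –)
  visit CS450 (parent CS101)
    visit CS340 (parent CS450)
      CS340–CS450: parent, skip
    CS450–CS101: parent, skip
  visit CS230 (parent CS101)
    CS230–CS101: parent, skip
    visit CS330 (parent CS230)
      CS330–CS230: parent, skip
    visit CS120 (parent CS230)
      CS120–CS230: parent, skip
    visit CS310 (parent CS230)
      visit CS210 (parent CS310)
        CS210–CS310: parent, skip
        visit CS420 (parent CS210)
          visit CS301 (parent CS420)
            CS301–CS420: parent, skip
          CS420–CS210: parent, skip
      CS310–CS230: parent, skip
    visit CS470 (parent CS230)
      CS470–CS230: parent, skip
  visit CS201 (parent CS101)
    visit CS401 (parent CS201)
      CS401–CS201: parent, skip
    CS201–CS101: parent, skip
visit CS250 (parent –)
No non-parent visited neighbor found — the graph is a forest.

No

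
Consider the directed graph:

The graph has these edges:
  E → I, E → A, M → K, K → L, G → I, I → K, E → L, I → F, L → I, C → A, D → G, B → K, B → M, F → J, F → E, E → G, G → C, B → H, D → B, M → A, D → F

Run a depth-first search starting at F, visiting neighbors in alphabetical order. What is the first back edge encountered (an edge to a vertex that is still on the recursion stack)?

I->F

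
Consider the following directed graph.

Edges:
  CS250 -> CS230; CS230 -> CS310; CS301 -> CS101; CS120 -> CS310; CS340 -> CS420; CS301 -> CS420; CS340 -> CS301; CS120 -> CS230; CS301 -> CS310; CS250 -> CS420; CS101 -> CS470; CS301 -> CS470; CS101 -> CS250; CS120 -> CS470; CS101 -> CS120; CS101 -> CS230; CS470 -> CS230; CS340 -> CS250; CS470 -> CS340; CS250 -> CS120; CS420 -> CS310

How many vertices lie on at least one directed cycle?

A vertex is on a directed cycle iff it belongs to a strongly connected component of size ≥ 2 (or has a self-loop).
The vertices on cycles are {CS101, CS120, CS250, CS301, CS340, CS470} — 6 in total.

6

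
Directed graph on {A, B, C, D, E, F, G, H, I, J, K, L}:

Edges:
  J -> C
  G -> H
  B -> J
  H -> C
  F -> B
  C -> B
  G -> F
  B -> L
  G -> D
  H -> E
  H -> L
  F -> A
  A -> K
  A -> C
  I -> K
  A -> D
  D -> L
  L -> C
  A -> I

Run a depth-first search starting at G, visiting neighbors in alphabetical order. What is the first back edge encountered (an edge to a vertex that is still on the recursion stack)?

J->C

DFS from G (visiting neighbors in alphabetical order); mark gray on enter, black on exit:
G gray
  D gray
    L gray
      C gray
        B gray
          J gray
            J→C: C is gray → back edge
First back edge: J → C.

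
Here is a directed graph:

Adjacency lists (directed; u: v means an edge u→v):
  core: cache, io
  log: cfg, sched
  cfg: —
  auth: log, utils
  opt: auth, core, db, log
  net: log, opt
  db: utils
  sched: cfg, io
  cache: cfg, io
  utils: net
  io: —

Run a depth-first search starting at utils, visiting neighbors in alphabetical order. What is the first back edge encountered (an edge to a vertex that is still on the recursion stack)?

DFS from utils (visiting neighbors in alphabetical order); mark gray on enter, black on exit:
utils gray
  net gray
    log gray
      cfg gray
      cfg black
      sched gray
        sched→cfg: cfg black — skip
        io gray
        io black
      sched black
    log black
    opt gray
      auth gray
        auth→log: log black — skip
        auth→utils: utils is gray → back edge
First back edge: auth → utils.

auth→utils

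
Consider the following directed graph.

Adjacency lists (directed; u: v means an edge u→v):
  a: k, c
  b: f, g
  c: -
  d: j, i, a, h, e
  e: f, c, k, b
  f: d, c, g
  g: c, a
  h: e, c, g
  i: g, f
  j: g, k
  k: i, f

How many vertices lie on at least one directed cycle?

10

A vertex is on a directed cycle iff it belongs to a strongly connected component of size ≥ 2 (or has a self-loop).
The vertices on cycles are {a, b, d, e, f, g, h, i, j, k} — 10 in total.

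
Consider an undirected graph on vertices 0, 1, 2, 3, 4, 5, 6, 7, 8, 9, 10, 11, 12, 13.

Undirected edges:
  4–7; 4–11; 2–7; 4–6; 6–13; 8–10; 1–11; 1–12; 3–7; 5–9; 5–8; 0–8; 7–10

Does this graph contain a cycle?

No

DFS, tracking each vertex's parent; an edge to a visited non-parent vertex closes a cycle.
Start from 8:
visit 8 (parent –)
  visit 10 (parent 8)
    10–8: parent, skip
    visit 7 (parent 10)
      visit 4 (parent 7)
        4–7: parent, skip
        visit 11 (parent 4)
          visit 1 (parent 11)
            1–11: parent, skip
            visit 12 (parent 1)
              12–1: parent, skip
          11–4: parent, skip
        visit 6 (parent 4)
          6–4: parent, skip
          visit 13 (parent 6)
            13–6: parent, skip
      7–10: parent, skip
      visit 3 (parent 7)
        3–7: parent, skip
      visit 2 (parent 7)
        2–7: parent, skip
  visit 0 (parent 8)
    0–8: parent, skip
  visit 5 (parent 8)
    visit 9 (parent 5)
      9–5: parent, skip
    5–8: parent, skip
No non-parent visited neighbor found — the graph is a forest.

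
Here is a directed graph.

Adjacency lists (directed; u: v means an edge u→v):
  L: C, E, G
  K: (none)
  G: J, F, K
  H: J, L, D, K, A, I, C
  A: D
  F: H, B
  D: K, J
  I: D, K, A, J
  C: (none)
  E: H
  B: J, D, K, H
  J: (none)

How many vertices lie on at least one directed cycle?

6

A vertex is on a directed cycle iff it belongs to a strongly connected component of size ≥ 2 (or has a self-loop).
The vertices on cycles are {B, E, F, G, H, L} — 6 in total.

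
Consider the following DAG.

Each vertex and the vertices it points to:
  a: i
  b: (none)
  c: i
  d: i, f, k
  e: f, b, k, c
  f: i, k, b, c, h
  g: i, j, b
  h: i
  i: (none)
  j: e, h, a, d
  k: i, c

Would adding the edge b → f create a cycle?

Yes

Adding b→f creates a cycle iff f can already reach b.
Path from f: f → b.
So f → … → b → f is a cycle.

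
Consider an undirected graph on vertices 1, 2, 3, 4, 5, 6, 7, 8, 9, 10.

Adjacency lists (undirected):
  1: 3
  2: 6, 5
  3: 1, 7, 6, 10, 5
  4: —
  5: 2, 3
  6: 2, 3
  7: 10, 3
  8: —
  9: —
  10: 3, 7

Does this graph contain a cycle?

DFS, tracking each vertex's parent; an edge to a visited non-parent vertex closes a cycle.
Start from 1:
visit 1 (parent –)
  visit 3 (parent 1)
    3–1: parent, skip
    visit 7 (parent 3)
      visit 10 (parent 7)
        10–3: 3 visited and ≠ parent → cycle
Cycle: 3 – 7 – 10 – 3.

Yes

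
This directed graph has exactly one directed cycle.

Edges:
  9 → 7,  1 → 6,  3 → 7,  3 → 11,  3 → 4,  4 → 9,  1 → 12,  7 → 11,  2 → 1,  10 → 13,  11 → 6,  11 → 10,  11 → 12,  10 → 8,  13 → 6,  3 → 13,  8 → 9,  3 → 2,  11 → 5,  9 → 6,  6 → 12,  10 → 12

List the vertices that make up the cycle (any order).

7, 8, 9, 10, 11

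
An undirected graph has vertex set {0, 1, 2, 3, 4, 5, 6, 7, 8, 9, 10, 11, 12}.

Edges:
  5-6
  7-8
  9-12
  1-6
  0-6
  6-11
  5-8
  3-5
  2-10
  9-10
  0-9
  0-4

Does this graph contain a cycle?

DFS, tracking each vertex's parent; an edge to a visited non-parent vertex closes a cycle.
Start from 4:
visit 4 (parent –)
  visit 0 (parent 4)
    visit 9 (parent 0)
      visit 12 (parent 9)
        12–9: parent, skip
      visit 10 (parent 9)
        visit 2 (parent 10)
          2–10: parent, skip
        10–9: parent, skip
      9–0: parent, skip
    0–4: parent, skip
    visit 6 (parent 0)
      visit 5 (parent 6)
        visit 3 (parent 5)
          3–5: parent, skip
        5–6: parent, skip
        visit 8 (parent 5)
          visit 7 (parent 8)
            7–8: parent, skip
          8–5: parent, skip
      visit 1 (parent 6)
        1–6: parent, skip
      6–0: parent, skip
      visit 11 (parent 6)
        11–6: parent, skip
No non-parent visited neighbor found — the graph is a forest.

No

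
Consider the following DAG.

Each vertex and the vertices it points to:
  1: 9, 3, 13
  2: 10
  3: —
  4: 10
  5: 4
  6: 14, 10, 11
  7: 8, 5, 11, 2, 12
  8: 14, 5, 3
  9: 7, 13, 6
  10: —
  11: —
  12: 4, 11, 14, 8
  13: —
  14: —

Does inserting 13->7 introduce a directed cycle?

No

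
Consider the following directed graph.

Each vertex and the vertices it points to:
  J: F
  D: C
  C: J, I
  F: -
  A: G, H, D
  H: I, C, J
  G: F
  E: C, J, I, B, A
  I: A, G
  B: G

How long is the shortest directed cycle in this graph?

3

For each vertex v, BFS finds the shortest path from v back to v.
The shortest such closed walk is I → A → H → I, length 3.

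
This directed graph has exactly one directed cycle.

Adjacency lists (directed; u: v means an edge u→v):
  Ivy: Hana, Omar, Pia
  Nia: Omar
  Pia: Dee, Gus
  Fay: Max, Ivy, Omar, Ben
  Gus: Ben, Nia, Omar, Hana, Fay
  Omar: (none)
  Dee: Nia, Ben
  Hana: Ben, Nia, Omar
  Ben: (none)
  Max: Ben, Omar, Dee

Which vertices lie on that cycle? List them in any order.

DFS with gray/black marking from Ivy:
Ivy gray
  Hana gray
    Ben gray
    Ben black
    Nia gray
      Omar gray
      Omar black
    Nia black
    Hana→Omar: Omar black — skip
  Hana black
  Ivy→Omar: Omar black — skip
  Pia gray
    Dee gray
      Dee→Nia: Nia black — skip
      Dee→Ben: Ben black — skip
    Dee black
    Gus gray
      Gus→Ben: Ben black — skip
      Gus→Nia: Nia black — skip
      Gus→Omar: Omar black — skip
      Gus→Hana: Hana black — skip
      Fay gray
        Max gray
          Max→Ben: Ben black — skip
          Max→Omar: Omar black — skip
          Max→Dee: Dee black — skip
        Max black
        Fay→Ivy: Ivy is gray → back edge
Back edge closes the cycle Ivy → Pia → Gus → Fay → Ivy; its vertices are {Fay, Gus, Ivy, Pia}.

Fay, Gus, Ivy, Pia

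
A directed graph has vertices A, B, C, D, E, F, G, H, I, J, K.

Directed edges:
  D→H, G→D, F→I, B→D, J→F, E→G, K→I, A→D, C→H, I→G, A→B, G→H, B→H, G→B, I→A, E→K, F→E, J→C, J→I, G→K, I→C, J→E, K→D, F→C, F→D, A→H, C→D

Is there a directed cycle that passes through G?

G is on a cycle iff G can reach itself via ≥1 edge.
G → K → I → G — yes.

Yes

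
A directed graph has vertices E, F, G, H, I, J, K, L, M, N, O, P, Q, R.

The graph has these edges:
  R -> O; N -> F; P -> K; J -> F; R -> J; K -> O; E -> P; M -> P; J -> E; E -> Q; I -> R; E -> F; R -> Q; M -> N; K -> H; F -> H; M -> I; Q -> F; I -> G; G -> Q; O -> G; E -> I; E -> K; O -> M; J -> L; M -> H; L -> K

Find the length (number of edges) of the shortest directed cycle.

4

For each vertex v, BFS finds the shortest path from v back to v.
The shortest such closed walk is I → R → O → M → I, length 4.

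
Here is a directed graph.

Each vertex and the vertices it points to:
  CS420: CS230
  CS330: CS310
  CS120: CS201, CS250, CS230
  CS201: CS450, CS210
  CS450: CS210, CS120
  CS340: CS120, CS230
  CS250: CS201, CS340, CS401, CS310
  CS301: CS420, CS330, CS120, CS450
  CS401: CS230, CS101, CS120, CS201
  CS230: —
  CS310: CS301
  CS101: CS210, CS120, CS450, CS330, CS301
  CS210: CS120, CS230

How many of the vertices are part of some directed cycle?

A vertex is on a directed cycle iff it belongs to a strongly connected component of size ≥ 2 (or has a self-loop).
The vertices on cycles are {CS101, CS120, CS201, CS210, CS250, CS301, CS310, CS330, CS340, CS401, CS450} — 11 in total.

11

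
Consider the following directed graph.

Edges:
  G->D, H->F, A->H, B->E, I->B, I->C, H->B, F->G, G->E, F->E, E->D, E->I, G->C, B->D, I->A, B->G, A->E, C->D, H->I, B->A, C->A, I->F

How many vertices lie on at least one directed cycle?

A vertex is on a directed cycle iff it belongs to a strongly connected component of size ≥ 2 (or has a self-loop).
The vertices on cycles are {A, B, C, E, F, G, H, I} — 8 in total.

8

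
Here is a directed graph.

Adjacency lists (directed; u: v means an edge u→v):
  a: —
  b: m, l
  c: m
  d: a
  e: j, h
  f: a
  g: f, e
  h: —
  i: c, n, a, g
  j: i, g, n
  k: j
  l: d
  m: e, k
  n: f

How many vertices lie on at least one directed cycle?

7

A vertex is on a directed cycle iff it belongs to a strongly connected component of size ≥ 2 (or has a self-loop).
The vertices on cycles are {c, e, g, i, j, k, m} — 7 in total.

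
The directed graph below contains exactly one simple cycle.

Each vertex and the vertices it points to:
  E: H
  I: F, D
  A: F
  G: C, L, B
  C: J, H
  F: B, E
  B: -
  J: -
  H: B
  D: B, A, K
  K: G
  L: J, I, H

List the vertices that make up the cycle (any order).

DFS with gray/black marking from I:
I gray
  F gray
    B gray
    B black
    E gray
      H gray
        H→B: B black — skip
      H black
    E black
  F black
  D gray
    D→B: B black — skip
    A gray
      A→F: F black — skip
    A black
    K gray
      G gray
        C gray
          J gray
          J black
          C→H: H black — skip
        C black
        L gray
          L→J: J black — skip
          L→I: I is gray → back edge
Back edge closes the cycle I → D → K → G → L → I; its vertices are {D, G, I, K, L}.

D, G, I, K, L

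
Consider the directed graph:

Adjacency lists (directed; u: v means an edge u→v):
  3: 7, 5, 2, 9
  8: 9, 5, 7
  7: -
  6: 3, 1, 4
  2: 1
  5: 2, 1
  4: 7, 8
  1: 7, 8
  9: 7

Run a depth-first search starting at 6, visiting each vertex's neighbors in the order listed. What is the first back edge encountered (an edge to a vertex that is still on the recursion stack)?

8->5

DFS from 6 (visiting each vertex's neighbors in the order listed); mark gray on enter, black on exit:
6 gray
  3 gray
    7 gray
    7 black
    5 gray
      2 gray
        1 gray
          1→7: 7 black — skip
          8 gray
            9 gray
              9→7: 7 black — skip
            9 black
            8→5: 5 is gray → back edge
First back edge: 8 → 5.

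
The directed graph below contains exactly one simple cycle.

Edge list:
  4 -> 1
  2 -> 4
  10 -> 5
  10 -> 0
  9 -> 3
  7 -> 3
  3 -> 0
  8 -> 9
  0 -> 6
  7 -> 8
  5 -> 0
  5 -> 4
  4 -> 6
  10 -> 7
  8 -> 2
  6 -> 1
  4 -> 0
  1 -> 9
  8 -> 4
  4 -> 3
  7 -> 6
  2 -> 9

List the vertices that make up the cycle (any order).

0, 1, 3, 6, 9

DFS with gray/black marking from 6:
6 gray
  1 gray
    9 gray
      3 gray
        0 gray
          0→6: 6 is gray → back edge
Back edge closes the cycle 6 → 1 → 9 → 3 → 0 → 6; its vertices are {0, 1, 3, 6, 9}.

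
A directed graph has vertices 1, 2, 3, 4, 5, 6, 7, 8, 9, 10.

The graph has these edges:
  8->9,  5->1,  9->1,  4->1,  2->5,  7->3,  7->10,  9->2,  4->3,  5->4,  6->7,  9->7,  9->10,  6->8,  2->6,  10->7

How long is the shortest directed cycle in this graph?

2

For each vertex v, BFS finds the shortest path from v back to v.
The shortest such closed walk is 10 → 7 → 10, length 2.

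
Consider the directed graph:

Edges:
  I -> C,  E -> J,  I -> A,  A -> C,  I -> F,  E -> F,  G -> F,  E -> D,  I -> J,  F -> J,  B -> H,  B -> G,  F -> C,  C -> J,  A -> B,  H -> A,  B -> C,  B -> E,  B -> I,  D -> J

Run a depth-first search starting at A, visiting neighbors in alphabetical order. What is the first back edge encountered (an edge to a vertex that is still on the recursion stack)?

DFS from A (visiting neighbors in alphabetical order); mark gray on enter, black on exit:
A gray
  B gray
    C gray
      J gray
      J black
    C black
    E gray
      D gray
        D→J: J black — skip
      D black
      F gray
        F→C: C black — skip
        F→J: J black — skip
      F black
      E→J: J black — skip
    E black
    G gray
      G→F: F black — skip
    G black
    H gray
      H→A: A is gray → back edge
First back edge: H → A.

H->A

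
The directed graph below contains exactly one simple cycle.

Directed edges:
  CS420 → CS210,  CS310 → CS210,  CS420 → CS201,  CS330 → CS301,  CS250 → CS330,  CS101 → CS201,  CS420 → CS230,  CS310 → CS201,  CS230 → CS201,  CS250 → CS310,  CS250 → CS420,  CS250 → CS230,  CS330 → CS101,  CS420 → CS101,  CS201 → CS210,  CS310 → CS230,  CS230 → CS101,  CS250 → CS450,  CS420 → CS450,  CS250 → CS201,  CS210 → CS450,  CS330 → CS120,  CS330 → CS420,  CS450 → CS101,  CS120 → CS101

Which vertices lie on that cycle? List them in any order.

DFS with gray/black marking from CS210:
CS210 gray
  CS450 gray
    CS101 gray
      CS201 gray
        CS201→CS210: CS210 is gray → back edge
Back edge closes the cycle CS210 → CS450 → CS101 → CS201 → CS210; its vertices are {CS101, CS201, CS210, CS450}.

CS101, CS201, CS210, CS450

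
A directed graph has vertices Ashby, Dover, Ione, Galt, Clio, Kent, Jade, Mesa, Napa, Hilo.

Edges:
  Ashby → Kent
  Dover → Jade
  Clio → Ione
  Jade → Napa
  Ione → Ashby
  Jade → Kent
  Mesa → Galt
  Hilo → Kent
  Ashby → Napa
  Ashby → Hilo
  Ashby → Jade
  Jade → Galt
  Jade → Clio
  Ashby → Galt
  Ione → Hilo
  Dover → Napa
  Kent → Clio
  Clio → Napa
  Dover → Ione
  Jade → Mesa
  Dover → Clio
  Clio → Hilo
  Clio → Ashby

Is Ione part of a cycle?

Yes

Ione is on a cycle iff Ione can reach itself via ≥1 edge.
Ione → Ashby → Kent → Clio → Ione — yes.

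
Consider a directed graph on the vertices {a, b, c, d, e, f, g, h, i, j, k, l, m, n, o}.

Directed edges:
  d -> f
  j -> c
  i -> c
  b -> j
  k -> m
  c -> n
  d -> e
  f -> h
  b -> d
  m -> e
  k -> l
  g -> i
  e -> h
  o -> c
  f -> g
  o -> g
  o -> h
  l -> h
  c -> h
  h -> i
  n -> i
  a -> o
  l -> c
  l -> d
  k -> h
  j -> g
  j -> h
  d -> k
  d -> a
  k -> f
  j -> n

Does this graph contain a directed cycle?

DFS with white/gray/black marking, starting from f:
f gray
  g gray
    i gray
      c gray
        h gray
          h→i: i is gray → back edge
Back edge found, so a cycle exists: i → c → h → i.

Yes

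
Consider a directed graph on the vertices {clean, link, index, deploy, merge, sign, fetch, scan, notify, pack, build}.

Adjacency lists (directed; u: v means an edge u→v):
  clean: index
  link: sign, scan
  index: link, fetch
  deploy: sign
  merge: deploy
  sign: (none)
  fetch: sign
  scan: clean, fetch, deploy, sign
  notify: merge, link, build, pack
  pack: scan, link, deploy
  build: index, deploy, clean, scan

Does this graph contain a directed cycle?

DFS with white/gray/black marking, starting from clean:
clean gray
  index gray
    link gray
      sign gray
      sign black
      scan gray
        scan→clean: clean is gray → back edge
Back edge found, so a cycle exists: clean → index → link → scan → clean.

Yes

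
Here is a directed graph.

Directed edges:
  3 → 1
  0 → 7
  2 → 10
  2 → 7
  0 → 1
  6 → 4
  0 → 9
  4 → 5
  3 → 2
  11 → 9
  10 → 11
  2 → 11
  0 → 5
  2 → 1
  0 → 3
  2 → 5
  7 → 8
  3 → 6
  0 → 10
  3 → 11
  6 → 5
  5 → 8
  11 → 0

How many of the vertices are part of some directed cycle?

5

A vertex is on a directed cycle iff it belongs to a strongly connected component of size ≥ 2 (or has a self-loop).
The vertices on cycles are {0, 2, 3, 10, 11} — 5 in total.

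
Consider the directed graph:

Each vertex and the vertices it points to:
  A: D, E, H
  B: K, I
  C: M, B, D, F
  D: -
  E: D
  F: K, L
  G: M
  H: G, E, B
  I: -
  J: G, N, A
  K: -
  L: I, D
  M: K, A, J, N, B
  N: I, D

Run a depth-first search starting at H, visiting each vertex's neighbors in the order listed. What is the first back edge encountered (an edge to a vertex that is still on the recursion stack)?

A→H

DFS from H (visiting each vertex's neighbors in the order listed); mark gray on enter, black on exit:
H gray
  G gray
    M gray
      K gray
      K black
      A gray
        D gray
        D black
        E gray
          E→D: D black — skip
        E black
        A→H: H is gray → back edge
First back edge: A → H.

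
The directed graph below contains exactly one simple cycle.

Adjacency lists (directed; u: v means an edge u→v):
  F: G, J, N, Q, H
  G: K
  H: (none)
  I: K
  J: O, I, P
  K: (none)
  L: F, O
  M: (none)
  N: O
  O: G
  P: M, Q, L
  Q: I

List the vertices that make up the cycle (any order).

DFS with gray/black marking from P:
P gray
  M gray
  M black
  Q gray
    I gray
      K gray
      K black
    I black
  Q black
  L gray
    F gray
      G gray
        G→K: K black — skip
      G black
      J gray
        O gray
          O→G: G black — skip
        O black
        J→I: I black — skip
        J→P: P is gray → back edge
Back edge closes the cycle P → L → F → J → P; its vertices are {F, J, L, P}.

F, J, L, P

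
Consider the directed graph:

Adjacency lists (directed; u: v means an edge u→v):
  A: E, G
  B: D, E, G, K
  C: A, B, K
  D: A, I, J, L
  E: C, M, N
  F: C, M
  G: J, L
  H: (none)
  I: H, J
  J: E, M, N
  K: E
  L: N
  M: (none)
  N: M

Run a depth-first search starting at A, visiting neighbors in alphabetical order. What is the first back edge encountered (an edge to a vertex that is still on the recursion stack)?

C->A

DFS from A (visiting neighbors in alphabetical order); mark gray on enter, black on exit:
A gray
  E gray
    C gray
      C→A: A is gray → back edge
First back edge: C → A.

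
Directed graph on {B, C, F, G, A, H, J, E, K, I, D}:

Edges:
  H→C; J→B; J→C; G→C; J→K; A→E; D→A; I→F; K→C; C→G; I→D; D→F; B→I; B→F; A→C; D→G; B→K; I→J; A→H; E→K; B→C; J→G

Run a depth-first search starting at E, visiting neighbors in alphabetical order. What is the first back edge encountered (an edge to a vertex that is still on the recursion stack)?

DFS from E (visiting neighbors in alphabetical order); mark gray on enter, black on exit:
E gray
  K gray
    C gray
      G gray
        G→C: C is gray → back edge
First back edge: G → C.

G→C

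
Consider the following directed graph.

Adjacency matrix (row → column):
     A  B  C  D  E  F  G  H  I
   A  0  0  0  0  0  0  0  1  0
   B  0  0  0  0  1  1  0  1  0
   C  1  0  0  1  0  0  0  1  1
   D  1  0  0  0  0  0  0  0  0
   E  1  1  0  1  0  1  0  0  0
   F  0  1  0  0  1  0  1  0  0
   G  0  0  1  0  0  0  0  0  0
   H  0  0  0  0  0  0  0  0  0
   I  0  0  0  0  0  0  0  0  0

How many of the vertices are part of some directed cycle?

3

A vertex is on a directed cycle iff it belongs to a strongly connected component of size ≥ 2 (or has a self-loop).
The vertices on cycles are {B, E, F} — 3 in total.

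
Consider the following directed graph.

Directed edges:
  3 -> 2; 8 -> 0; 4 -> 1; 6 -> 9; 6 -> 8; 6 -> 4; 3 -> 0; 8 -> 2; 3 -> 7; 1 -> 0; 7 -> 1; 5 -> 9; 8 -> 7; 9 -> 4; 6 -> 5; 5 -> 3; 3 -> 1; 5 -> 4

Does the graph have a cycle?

No

DFS with white/gray/black marking, starting from 8:
8 gray
  2 gray
  2 black
  0 gray
  0 black
  7 gray
    1 gray
      1→0: 0 black — skip
    1 black
  7 black
8 black
3 gray
  3→7: 7 black — skip
  3→2: 2 black — skip
  3→0: 0 black — skip
  3→1: 1 black — skip
3 black
4 gray
  4→1: 1 black — skip
4 black
5 gray
  5→3: 3 black — skip
  9 gray
    9→4: 4 black — skip
  9 black
  5→4: 4 black — skip
5 black
6 gray
  6→9: 9 black — skip
  6→4: 4 black — skip
  6→5: 5 black — skip
  6→8: 8 black — skip
6 black
Every edge goes to a white or black vertex — no back edge, so the graph is acyclic.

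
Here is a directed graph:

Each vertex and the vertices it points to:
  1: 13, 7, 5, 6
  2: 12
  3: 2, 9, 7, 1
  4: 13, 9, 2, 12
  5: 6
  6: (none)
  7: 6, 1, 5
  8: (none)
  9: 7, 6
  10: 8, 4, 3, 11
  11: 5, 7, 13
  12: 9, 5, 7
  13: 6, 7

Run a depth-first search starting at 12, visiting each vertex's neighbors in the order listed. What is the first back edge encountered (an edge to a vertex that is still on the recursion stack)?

13→7

DFS from 12 (visiting each vertex's neighbors in the order listed); mark gray on enter, black on exit:
12 gray
  9 gray
    7 gray
      6 gray
      6 black
      1 gray
        13 gray
          13→6: 6 black — skip
          13→7: 7 is gray → back edge
First back edge: 13 → 7.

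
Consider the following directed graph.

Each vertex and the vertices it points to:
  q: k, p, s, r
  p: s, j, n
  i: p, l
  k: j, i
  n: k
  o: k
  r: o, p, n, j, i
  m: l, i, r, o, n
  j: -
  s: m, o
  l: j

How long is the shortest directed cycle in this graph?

For each vertex v, BFS finds the shortest path from v back to v.
The shortest such closed walk is s → m → i → p → s, length 4.

4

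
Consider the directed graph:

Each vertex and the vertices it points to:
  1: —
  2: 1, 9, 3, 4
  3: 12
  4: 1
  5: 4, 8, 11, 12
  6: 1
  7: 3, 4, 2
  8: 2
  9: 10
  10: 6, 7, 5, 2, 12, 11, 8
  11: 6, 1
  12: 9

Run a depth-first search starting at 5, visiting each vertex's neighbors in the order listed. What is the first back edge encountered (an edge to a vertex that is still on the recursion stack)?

DFS from 5 (visiting each vertex's neighbors in the order listed); mark gray on enter, black on exit:
5 gray
  4 gray
    1 gray
    1 black
  4 black
  8 gray
    2 gray
      2→1: 1 black — skip
      9 gray
        10 gray
          6 gray
            6→1: 1 black — skip
          6 black
          7 gray
            3 gray
              12 gray
                12→9: 9 is gray → back edge
First back edge: 12 → 9.

12→9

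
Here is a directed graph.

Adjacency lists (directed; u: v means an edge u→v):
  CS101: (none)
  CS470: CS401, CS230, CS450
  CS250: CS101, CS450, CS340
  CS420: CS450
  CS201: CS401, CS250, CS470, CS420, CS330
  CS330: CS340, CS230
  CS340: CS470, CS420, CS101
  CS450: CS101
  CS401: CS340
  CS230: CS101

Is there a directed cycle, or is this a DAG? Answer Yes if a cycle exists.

DFS with white/gray/black marking, starting from CS230:
CS230 gray
  CS101 gray
  CS101 black
CS230 black
CS470 gray
  CS401 gray
    CS340 gray
      CS340→CS470: CS470 is gray → back edge
Back edge found, so a cycle exists: CS470 → CS401 → CS340 → CS470.

Yes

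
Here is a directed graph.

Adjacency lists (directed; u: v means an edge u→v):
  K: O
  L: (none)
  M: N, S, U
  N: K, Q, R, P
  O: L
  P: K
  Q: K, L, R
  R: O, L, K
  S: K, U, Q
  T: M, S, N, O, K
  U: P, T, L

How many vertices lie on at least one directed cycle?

4

A vertex is on a directed cycle iff it belongs to a strongly connected component of size ≥ 2 (or has a self-loop).
The vertices on cycles are {M, S, T, U} — 4 in total.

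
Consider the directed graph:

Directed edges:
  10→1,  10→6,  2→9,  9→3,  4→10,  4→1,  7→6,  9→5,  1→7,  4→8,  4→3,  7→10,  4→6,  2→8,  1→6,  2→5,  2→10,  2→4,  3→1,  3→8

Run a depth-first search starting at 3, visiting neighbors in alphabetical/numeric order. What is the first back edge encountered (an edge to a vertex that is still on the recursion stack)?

10->1

DFS from 3 (visiting neighbors in alphabetical/numeric order); mark gray on enter, black on exit:
3 gray
  1 gray
    6 gray
    6 black
    7 gray
      7→6: 6 black — skip
      10 gray
        10→1: 1 is gray → back edge
First back edge: 10 → 1.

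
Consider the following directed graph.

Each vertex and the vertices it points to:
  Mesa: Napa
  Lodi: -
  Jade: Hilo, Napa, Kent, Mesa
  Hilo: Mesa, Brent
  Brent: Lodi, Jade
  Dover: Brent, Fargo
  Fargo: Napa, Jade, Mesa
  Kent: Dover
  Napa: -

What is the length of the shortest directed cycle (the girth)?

3

For each vertex v, BFS finds the shortest path from v back to v.
The shortest such closed walk is Jade → Hilo → Brent → Jade, length 3.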